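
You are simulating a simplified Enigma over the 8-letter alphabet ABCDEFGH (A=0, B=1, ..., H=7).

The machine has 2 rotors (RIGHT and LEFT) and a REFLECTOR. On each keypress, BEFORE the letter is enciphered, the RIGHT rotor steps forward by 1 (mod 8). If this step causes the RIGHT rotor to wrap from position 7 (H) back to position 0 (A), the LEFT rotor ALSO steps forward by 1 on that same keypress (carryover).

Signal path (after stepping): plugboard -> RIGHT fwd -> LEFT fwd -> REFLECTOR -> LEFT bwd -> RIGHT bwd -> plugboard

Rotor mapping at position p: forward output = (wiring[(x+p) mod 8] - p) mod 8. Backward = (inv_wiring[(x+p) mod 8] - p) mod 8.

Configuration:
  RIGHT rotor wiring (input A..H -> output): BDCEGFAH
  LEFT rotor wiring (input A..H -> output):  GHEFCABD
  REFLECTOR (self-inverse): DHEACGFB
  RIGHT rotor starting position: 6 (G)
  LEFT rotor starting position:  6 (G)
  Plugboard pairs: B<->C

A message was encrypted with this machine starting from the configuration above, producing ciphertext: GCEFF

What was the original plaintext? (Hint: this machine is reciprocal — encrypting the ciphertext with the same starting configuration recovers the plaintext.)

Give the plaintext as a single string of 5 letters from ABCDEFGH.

Answer: FDBCA

Derivation:
Char 1 ('G'): step: R->7, L=6; G->plug->G->R->G->L->E->refl->C->L'->H->R'->F->plug->F
Char 2 ('C'): step: R->0, L->7 (L advanced); C->plug->B->R->D->L->F->refl->G->L'->E->R'->D->plug->D
Char 3 ('E'): step: R->1, L=7; E->plug->E->R->E->L->G->refl->F->L'->D->R'->C->plug->B
Char 4 ('F'): step: R->2, L=7; F->plug->F->R->F->L->D->refl->A->L'->C->R'->B->plug->C
Char 5 ('F'): step: R->3, L=7; F->plug->F->R->G->L->B->refl->H->L'->B->R'->A->plug->A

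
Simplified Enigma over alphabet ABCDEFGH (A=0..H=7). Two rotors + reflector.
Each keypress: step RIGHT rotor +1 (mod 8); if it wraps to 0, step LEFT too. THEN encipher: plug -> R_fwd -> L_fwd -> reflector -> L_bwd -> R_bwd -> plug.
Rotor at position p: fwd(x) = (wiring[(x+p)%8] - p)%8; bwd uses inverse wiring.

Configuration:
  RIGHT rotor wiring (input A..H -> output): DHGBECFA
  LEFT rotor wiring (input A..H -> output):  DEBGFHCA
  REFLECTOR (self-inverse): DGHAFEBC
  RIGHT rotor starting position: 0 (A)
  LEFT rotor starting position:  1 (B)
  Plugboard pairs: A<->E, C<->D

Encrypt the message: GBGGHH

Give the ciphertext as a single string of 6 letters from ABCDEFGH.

Answer: EFAFCD

Derivation:
Char 1 ('G'): step: R->1, L=1; G->plug->G->R->H->L->C->refl->H->L'->G->R'->A->plug->E
Char 2 ('B'): step: R->2, L=1; B->plug->B->R->H->L->C->refl->H->L'->G->R'->F->plug->F
Char 3 ('G'): step: R->3, L=1; G->plug->G->R->E->L->G->refl->B->L'->F->R'->E->plug->A
Char 4 ('G'): step: R->4, L=1; G->plug->G->R->C->L->F->refl->E->L'->D->R'->F->plug->F
Char 5 ('H'): step: R->5, L=1; H->plug->H->R->H->L->C->refl->H->L'->G->R'->D->plug->C
Char 6 ('H'): step: R->6, L=1; H->plug->H->R->E->L->G->refl->B->L'->F->R'->C->plug->D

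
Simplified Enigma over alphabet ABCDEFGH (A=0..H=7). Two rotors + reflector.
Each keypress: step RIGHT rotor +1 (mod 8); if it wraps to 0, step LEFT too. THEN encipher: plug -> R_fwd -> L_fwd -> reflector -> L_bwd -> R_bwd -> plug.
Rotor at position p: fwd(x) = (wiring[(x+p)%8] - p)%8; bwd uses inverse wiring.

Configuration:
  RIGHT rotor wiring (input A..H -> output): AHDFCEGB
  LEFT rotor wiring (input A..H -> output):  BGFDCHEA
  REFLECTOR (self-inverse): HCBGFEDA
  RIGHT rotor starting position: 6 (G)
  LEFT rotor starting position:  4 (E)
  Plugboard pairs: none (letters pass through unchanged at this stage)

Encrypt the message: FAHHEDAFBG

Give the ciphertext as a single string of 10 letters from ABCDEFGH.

Answer: DFEAAHDBGD

Derivation:
Char 1 ('F'): step: R->7, L=4; F->plug->F->R->D->L->E->refl->F->L'->E->R'->D->plug->D
Char 2 ('A'): step: R->0, L->5 (L advanced); A->plug->A->R->A->L->C->refl->B->L'->E->R'->F->plug->F
Char 3 ('H'): step: R->1, L=5; H->plug->H->R->H->L->F->refl->E->L'->D->R'->E->plug->E
Char 4 ('H'): step: R->2, L=5; H->plug->H->R->F->L->A->refl->H->L'->B->R'->A->plug->A
Char 5 ('E'): step: R->3, L=5; E->plug->E->R->G->L->G->refl->D->L'->C->R'->A->plug->A
Char 6 ('D'): step: R->4, L=5; D->plug->D->R->F->L->A->refl->H->L'->B->R'->H->plug->H
Char 7 ('A'): step: R->5, L=5; A->plug->A->R->H->L->F->refl->E->L'->D->R'->D->plug->D
Char 8 ('F'): step: R->6, L=5; F->plug->F->R->H->L->F->refl->E->L'->D->R'->B->plug->B
Char 9 ('B'): step: R->7, L=5; B->plug->B->R->B->L->H->refl->A->L'->F->R'->G->plug->G
Char 10 ('G'): step: R->0, L->6 (L advanced); G->plug->G->R->G->L->E->refl->F->L'->F->R'->D->plug->D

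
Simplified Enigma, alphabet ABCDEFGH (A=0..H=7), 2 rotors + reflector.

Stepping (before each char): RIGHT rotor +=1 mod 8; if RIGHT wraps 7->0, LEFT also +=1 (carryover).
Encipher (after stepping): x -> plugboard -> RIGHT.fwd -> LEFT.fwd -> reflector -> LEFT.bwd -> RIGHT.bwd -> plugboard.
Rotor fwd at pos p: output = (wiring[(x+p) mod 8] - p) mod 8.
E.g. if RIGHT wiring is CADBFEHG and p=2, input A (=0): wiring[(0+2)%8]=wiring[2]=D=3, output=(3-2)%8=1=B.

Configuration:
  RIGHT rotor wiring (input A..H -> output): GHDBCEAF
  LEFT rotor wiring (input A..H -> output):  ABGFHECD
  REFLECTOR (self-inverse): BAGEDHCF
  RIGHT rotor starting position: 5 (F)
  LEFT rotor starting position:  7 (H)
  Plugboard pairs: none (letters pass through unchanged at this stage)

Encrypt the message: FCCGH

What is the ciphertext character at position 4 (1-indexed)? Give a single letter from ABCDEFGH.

Char 1 ('F'): step: R->6, L=7; F->plug->F->R->D->L->H->refl->F->L'->G->R'->H->plug->H
Char 2 ('C'): step: R->7, L=7; C->plug->C->R->A->L->E->refl->D->L'->H->R'->B->plug->B
Char 3 ('C'): step: R->0, L->0 (L advanced); C->plug->C->R->D->L->F->refl->H->L'->E->R'->F->plug->F
Char 4 ('G'): step: R->1, L=0; G->plug->G->R->E->L->H->refl->F->L'->D->R'->E->plug->E

E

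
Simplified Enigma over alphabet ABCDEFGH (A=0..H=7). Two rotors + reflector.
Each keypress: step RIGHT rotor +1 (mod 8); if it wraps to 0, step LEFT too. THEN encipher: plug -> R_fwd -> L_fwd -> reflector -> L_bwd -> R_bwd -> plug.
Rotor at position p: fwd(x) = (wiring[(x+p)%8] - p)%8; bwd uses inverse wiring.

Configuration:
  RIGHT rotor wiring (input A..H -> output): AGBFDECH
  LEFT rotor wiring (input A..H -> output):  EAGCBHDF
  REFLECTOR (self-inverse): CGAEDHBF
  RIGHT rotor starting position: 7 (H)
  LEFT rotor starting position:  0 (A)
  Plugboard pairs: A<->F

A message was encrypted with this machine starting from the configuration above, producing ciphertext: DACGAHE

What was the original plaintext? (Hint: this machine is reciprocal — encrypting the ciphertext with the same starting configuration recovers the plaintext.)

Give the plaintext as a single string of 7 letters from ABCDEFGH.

Char 1 ('D'): step: R->0, L->1 (L advanced); D->plug->D->R->F->L->C->refl->A->L'->D->R'->E->plug->E
Char 2 ('A'): step: R->1, L=1; A->plug->F->R->B->L->F->refl->H->L'->A->R'->B->plug->B
Char 3 ('C'): step: R->2, L=1; C->plug->C->R->B->L->F->refl->H->L'->A->R'->E->plug->E
Char 4 ('G'): step: R->3, L=1; G->plug->G->R->D->L->A->refl->C->L'->F->R'->F->plug->A
Char 5 ('A'): step: R->4, L=1; A->plug->F->R->C->L->B->refl->G->L'->E->R'->E->plug->E
Char 6 ('H'): step: R->5, L=1; H->plug->H->R->G->L->E->refl->D->L'->H->R'->A->plug->F
Char 7 ('E'): step: R->6, L=1; E->plug->E->R->D->L->A->refl->C->L'->F->R'->G->plug->G

Answer: EBEAEFG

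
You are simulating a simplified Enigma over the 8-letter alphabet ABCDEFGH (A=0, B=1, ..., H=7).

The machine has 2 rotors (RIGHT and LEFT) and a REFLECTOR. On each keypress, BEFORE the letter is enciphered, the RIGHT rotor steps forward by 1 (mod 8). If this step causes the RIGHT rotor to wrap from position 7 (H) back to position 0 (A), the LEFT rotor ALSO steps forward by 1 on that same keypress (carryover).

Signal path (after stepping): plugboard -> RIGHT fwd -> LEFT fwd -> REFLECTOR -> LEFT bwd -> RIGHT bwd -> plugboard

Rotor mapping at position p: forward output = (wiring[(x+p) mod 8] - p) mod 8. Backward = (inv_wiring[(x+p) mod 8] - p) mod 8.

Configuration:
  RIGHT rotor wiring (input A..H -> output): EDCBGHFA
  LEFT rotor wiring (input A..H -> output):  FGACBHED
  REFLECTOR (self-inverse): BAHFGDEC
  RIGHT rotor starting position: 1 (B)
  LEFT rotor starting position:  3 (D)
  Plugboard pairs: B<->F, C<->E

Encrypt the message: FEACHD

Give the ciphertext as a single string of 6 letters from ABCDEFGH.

Char 1 ('F'): step: R->2, L=3; F->plug->B->R->H->L->F->refl->D->L'->G->R'->F->plug->B
Char 2 ('E'): step: R->3, L=3; E->plug->C->R->E->L->A->refl->B->L'->D->R'->B->plug->F
Char 3 ('A'): step: R->4, L=3; A->plug->A->R->C->L->E->refl->G->L'->B->R'->C->plug->E
Char 4 ('C'): step: R->5, L=3; C->plug->E->R->G->L->D->refl->F->L'->H->R'->D->plug->D
Char 5 ('H'): step: R->6, L=3; H->plug->H->R->B->L->G->refl->E->L'->C->R'->B->plug->F
Char 6 ('D'): step: R->7, L=3; D->plug->D->R->D->L->B->refl->A->L'->E->R'->C->plug->E

Answer: BFEDFE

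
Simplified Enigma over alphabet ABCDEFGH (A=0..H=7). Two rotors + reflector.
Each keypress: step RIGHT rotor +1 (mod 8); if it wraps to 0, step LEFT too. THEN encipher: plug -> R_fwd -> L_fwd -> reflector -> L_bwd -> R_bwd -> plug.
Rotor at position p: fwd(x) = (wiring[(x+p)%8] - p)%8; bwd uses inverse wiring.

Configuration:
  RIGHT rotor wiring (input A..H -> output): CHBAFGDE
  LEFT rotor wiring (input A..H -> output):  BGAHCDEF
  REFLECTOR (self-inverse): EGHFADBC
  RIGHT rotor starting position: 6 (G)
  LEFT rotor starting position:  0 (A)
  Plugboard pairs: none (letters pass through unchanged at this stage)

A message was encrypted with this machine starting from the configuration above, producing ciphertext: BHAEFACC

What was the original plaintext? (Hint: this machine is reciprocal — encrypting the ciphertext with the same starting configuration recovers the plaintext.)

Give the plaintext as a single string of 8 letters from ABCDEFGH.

Answer: HCCDHHBD

Derivation:
Char 1 ('B'): step: R->7, L=0; B->plug->B->R->D->L->H->refl->C->L'->E->R'->H->plug->H
Char 2 ('H'): step: R->0, L->1 (L advanced); H->plug->H->R->E->L->C->refl->H->L'->B->R'->C->plug->C
Char 3 ('A'): step: R->1, L=1; A->plug->A->R->G->L->E->refl->A->L'->H->R'->C->plug->C
Char 4 ('E'): step: R->2, L=1; E->plug->E->R->B->L->H->refl->C->L'->E->R'->D->plug->D
Char 5 ('F'): step: R->3, L=1; F->plug->F->R->H->L->A->refl->E->L'->G->R'->H->plug->H
Char 6 ('A'): step: R->4, L=1; A->plug->A->R->B->L->H->refl->C->L'->E->R'->H->plug->H
Char 7 ('C'): step: R->5, L=1; C->plug->C->R->H->L->A->refl->E->L'->G->R'->B->plug->B
Char 8 ('C'): step: R->6, L=1; C->plug->C->R->E->L->C->refl->H->L'->B->R'->D->plug->D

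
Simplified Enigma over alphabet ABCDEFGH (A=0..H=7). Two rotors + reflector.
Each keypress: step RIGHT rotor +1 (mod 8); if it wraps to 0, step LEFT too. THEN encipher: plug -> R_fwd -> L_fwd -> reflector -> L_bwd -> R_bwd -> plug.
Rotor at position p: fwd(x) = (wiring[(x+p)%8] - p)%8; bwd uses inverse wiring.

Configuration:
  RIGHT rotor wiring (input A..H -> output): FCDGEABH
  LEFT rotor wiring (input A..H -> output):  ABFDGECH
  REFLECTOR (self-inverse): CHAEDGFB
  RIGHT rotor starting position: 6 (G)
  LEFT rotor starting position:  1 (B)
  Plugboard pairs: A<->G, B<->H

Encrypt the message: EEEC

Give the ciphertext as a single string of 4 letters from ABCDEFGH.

Char 1 ('E'): step: R->7, L=1; E->plug->E->R->H->L->H->refl->B->L'->F->R'->F->plug->F
Char 2 ('E'): step: R->0, L->2 (L advanced); E->plug->E->R->E->L->A->refl->C->L'->D->R'->C->plug->C
Char 3 ('E'): step: R->1, L=2; E->plug->E->R->H->L->H->refl->B->L'->B->R'->A->plug->G
Char 4 ('C'): step: R->2, L=2; C->plug->C->R->C->L->E->refl->D->L'->A->R'->H->plug->B

Answer: FCGB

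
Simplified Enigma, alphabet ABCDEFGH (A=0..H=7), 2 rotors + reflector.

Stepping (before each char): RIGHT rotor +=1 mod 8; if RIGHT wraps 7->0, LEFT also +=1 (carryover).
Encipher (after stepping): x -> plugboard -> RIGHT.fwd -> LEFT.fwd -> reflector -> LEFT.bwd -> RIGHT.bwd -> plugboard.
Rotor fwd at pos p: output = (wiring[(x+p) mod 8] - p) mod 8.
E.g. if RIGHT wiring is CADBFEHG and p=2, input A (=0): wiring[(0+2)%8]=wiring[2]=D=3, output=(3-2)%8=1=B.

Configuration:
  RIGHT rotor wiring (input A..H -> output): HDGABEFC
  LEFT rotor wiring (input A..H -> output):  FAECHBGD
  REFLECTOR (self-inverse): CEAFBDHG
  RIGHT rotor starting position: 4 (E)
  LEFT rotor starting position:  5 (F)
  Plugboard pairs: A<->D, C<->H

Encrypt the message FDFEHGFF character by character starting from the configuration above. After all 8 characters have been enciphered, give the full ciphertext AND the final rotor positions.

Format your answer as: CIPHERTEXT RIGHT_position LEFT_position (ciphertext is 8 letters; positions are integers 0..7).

Answer: BGGDGBAH 4 6

Derivation:
Char 1 ('F'): step: R->5, L=5; F->plug->F->R->B->L->B->refl->E->L'->A->R'->B->plug->B
Char 2 ('D'): step: R->6, L=5; D->plug->A->R->H->L->C->refl->A->L'->D->R'->G->plug->G
Char 3 ('F'): step: R->7, L=5; F->plug->F->R->C->L->G->refl->H->L'->F->R'->G->plug->G
Char 4 ('E'): step: R->0, L->6 (L advanced); E->plug->E->R->B->L->F->refl->D->L'->H->R'->A->plug->D
Char 5 ('H'): step: R->1, L=6; H->plug->C->R->H->L->D->refl->F->L'->B->R'->G->plug->G
Char 6 ('G'): step: R->2, L=6; G->plug->G->R->F->L->E->refl->B->L'->G->R'->B->plug->B
Char 7 ('F'): step: R->3, L=6; F->plug->F->R->E->L->G->refl->H->L'->C->R'->D->plug->A
Char 8 ('F'): step: R->4, L=6; F->plug->F->R->H->L->D->refl->F->L'->B->R'->C->plug->H
Final: ciphertext=BGGDGBAH, RIGHT=4, LEFT=6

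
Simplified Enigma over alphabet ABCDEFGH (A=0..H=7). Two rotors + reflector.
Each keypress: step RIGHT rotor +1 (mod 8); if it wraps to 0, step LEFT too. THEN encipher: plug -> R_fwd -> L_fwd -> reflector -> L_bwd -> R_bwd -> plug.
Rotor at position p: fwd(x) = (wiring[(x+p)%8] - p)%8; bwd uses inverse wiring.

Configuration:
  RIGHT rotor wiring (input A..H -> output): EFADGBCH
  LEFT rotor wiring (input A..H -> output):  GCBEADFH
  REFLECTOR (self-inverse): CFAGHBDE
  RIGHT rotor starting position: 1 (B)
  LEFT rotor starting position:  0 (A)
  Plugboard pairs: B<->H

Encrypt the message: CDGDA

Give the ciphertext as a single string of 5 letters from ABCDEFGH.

Char 1 ('C'): step: R->2, L=0; C->plug->C->R->E->L->A->refl->C->L'->B->R'->B->plug->H
Char 2 ('D'): step: R->3, L=0; D->plug->D->R->H->L->H->refl->E->L'->D->R'->B->plug->H
Char 3 ('G'): step: R->4, L=0; G->plug->G->R->E->L->A->refl->C->L'->B->R'->F->plug->F
Char 4 ('D'): step: R->5, L=0; D->plug->D->R->H->L->H->refl->E->L'->D->R'->F->plug->F
Char 5 ('A'): step: R->6, L=0; A->plug->A->R->E->L->A->refl->C->L'->B->R'->B->plug->H

Answer: HHFFH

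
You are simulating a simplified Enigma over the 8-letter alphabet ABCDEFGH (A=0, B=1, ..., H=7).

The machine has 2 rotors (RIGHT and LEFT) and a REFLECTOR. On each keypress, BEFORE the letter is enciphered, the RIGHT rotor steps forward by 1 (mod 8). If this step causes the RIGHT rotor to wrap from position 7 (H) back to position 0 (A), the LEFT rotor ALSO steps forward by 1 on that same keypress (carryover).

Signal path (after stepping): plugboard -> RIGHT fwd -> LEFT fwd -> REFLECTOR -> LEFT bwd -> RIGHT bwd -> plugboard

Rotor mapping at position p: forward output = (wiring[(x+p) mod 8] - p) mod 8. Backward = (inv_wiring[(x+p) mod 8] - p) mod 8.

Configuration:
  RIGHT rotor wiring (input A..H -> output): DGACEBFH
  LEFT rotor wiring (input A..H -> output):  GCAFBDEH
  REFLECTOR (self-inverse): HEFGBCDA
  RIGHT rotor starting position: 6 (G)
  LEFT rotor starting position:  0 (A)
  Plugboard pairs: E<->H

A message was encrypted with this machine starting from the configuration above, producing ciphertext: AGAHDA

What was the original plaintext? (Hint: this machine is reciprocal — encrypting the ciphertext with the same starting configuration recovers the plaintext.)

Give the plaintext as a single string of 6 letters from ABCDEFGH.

Answer: FBGGFF

Derivation:
Char 1 ('A'): step: R->7, L=0; A->plug->A->R->A->L->G->refl->D->L'->F->R'->F->plug->F
Char 2 ('G'): step: R->0, L->1 (L advanced); G->plug->G->R->F->L->D->refl->G->L'->G->R'->B->plug->B
Char 3 ('A'): step: R->1, L=1; A->plug->A->R->F->L->D->refl->G->L'->G->R'->G->plug->G
Char 4 ('H'): step: R->2, L=1; H->plug->E->R->D->L->A->refl->H->L'->B->R'->G->plug->G
Char 5 ('D'): step: R->3, L=1; D->plug->D->R->C->L->E->refl->B->L'->A->R'->F->plug->F
Char 6 ('A'): step: R->4, L=1; A->plug->A->R->A->L->B->refl->E->L'->C->R'->F->plug->F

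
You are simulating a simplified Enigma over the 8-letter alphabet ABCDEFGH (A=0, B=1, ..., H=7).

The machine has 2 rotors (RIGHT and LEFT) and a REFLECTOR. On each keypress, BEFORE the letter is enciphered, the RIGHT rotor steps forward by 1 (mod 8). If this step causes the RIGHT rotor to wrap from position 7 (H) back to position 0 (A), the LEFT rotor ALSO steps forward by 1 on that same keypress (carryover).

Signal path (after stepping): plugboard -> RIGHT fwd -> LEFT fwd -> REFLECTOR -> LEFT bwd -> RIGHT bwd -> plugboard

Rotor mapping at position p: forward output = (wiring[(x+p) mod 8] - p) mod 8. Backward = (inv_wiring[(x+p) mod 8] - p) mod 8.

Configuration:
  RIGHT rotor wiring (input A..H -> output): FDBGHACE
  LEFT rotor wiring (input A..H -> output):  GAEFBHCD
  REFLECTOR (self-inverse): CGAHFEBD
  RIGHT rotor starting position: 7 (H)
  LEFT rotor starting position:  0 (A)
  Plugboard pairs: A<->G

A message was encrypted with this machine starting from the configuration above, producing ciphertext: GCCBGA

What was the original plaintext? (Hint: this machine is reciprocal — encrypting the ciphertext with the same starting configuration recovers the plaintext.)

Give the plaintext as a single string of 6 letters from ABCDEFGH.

Char 1 ('G'): step: R->0, L->1 (L advanced); G->plug->A->R->F->L->B->refl->G->L'->E->R'->H->plug->H
Char 2 ('C'): step: R->1, L=1; C->plug->C->R->F->L->B->refl->G->L'->E->R'->H->plug->H
Char 3 ('C'): step: R->2, L=1; C->plug->C->R->F->L->B->refl->G->L'->E->R'->B->plug->B
Char 4 ('B'): step: R->3, L=1; B->plug->B->R->E->L->G->refl->B->L'->F->R'->C->plug->C
Char 5 ('G'): step: R->4, L=1; G->plug->A->R->D->L->A->refl->C->L'->G->R'->C->plug->C
Char 6 ('A'): step: R->5, L=1; A->plug->G->R->B->L->D->refl->H->L'->A->R'->D->plug->D

Answer: HHBCCD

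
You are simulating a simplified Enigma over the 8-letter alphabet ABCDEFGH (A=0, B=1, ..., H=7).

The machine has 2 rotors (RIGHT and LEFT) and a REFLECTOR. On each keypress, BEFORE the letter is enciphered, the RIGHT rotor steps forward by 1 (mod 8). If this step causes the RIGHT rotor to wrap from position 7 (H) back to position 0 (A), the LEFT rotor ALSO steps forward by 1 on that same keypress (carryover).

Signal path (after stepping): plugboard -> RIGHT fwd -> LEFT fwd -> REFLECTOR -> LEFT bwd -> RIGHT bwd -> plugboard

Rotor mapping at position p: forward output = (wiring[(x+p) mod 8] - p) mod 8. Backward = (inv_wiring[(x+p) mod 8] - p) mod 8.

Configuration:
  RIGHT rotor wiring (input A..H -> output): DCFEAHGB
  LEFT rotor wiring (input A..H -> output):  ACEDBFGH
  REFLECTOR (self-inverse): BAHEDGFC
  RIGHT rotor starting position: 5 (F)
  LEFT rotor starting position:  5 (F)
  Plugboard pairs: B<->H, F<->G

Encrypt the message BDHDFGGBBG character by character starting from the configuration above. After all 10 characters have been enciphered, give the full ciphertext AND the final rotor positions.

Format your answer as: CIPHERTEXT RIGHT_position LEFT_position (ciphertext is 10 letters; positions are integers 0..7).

Answer: AHGBBAHDAF 7 6

Derivation:
Char 1 ('B'): step: R->6, L=5; B->plug->H->R->B->L->B->refl->A->L'->A->R'->A->plug->A
Char 2 ('D'): step: R->7, L=5; D->plug->D->R->G->L->G->refl->F->L'->E->R'->B->plug->H
Char 3 ('H'): step: R->0, L->6 (L advanced); H->plug->B->R->C->L->C->refl->H->L'->H->R'->F->plug->G
Char 4 ('D'): step: R->1, L=6; D->plug->D->R->H->L->H->refl->C->L'->C->R'->H->plug->B
Char 5 ('F'): step: R->2, L=6; F->plug->G->R->B->L->B->refl->A->L'->A->R'->H->plug->B
Char 6 ('G'): step: R->3, L=6; G->plug->F->R->A->L->A->refl->B->L'->B->R'->A->plug->A
Char 7 ('G'): step: R->4, L=6; G->plug->F->R->G->L->D->refl->E->L'->D->R'->B->plug->H
Char 8 ('B'): step: R->5, L=6; B->plug->H->R->D->L->E->refl->D->L'->G->R'->D->plug->D
Char 9 ('B'): step: R->6, L=6; B->plug->H->R->B->L->B->refl->A->L'->A->R'->A->plug->A
Char 10 ('G'): step: R->7, L=6; G->plug->F->R->B->L->B->refl->A->L'->A->R'->G->plug->F
Final: ciphertext=AHGBBAHDAF, RIGHT=7, LEFT=6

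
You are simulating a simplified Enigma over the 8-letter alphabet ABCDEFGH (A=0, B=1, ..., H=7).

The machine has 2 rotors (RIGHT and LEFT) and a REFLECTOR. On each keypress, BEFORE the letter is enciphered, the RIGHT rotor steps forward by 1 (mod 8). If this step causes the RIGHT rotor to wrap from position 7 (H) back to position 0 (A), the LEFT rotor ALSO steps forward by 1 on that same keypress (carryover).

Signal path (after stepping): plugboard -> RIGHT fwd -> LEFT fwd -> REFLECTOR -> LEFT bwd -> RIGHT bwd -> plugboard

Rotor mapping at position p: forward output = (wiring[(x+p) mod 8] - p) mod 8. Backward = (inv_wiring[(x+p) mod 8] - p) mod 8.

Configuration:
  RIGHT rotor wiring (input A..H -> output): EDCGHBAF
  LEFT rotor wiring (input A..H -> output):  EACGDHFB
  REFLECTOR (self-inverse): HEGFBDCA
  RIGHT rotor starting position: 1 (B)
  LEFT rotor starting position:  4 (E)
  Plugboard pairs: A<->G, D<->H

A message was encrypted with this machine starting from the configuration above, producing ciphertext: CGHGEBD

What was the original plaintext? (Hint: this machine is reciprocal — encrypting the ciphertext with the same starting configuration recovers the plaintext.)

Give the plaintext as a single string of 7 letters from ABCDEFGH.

Char 1 ('C'): step: R->2, L=4; C->plug->C->R->F->L->E->refl->B->L'->C->R'->G->plug->A
Char 2 ('G'): step: R->3, L=4; G->plug->A->R->D->L->F->refl->D->L'->B->R'->F->plug->F
Char 3 ('H'): step: R->4, L=4; H->plug->D->R->B->L->D->refl->F->L'->D->R'->A->plug->G
Char 4 ('G'): step: R->5, L=4; G->plug->A->R->E->L->A->refl->H->L'->A->R'->C->plug->C
Char 5 ('E'): step: R->6, L=4; E->plug->E->R->E->L->A->refl->H->L'->A->R'->F->plug->F
Char 6 ('B'): step: R->7, L=4; B->plug->B->R->F->L->E->refl->B->L'->C->R'->G->plug->A
Char 7 ('D'): step: R->0, L->5 (L advanced); D->plug->H->R->F->L->F->refl->D->L'->E->R'->A->plug->G

Answer: AFGCFAG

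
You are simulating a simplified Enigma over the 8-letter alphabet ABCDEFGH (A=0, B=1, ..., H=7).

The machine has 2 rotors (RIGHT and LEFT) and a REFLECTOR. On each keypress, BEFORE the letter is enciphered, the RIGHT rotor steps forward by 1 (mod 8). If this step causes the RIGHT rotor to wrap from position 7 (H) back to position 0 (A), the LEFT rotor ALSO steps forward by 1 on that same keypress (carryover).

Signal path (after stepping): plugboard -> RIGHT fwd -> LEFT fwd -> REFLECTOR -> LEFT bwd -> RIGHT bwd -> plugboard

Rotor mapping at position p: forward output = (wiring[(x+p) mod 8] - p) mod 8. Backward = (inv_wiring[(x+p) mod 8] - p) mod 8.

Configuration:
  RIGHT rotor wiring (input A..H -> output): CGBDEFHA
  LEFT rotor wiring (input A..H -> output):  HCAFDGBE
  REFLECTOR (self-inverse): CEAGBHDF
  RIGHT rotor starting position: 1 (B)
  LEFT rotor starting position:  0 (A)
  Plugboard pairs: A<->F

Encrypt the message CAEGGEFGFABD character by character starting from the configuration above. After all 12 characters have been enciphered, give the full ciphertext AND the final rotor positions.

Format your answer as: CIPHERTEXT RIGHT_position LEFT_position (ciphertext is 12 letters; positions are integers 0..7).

Answer: BHHHHAHAAHDC 5 1

Derivation:
Char 1 ('C'): step: R->2, L=0; C->plug->C->R->C->L->A->refl->C->L'->B->R'->B->plug->B
Char 2 ('A'): step: R->3, L=0; A->plug->F->R->H->L->E->refl->B->L'->G->R'->H->plug->H
Char 3 ('E'): step: R->4, L=0; E->plug->E->R->G->L->B->refl->E->L'->H->R'->H->plug->H
Char 4 ('G'): step: R->5, L=0; G->plug->G->R->G->L->B->refl->E->L'->H->R'->H->plug->H
Char 5 ('G'): step: R->6, L=0; G->plug->G->R->G->L->B->refl->E->L'->H->R'->H->plug->H
Char 6 ('E'): step: R->7, L=0; E->plug->E->R->E->L->D->refl->G->L'->F->R'->F->plug->A
Char 7 ('F'): step: R->0, L->1 (L advanced); F->plug->A->R->C->L->E->refl->B->L'->A->R'->H->plug->H
Char 8 ('G'): step: R->1, L=1; G->plug->G->R->H->L->G->refl->D->L'->G->R'->F->plug->A
Char 9 ('F'): step: R->2, L=1; F->plug->A->R->H->L->G->refl->D->L'->G->R'->F->plug->A
Char 10 ('A'): step: R->3, L=1; A->plug->F->R->H->L->G->refl->D->L'->G->R'->H->plug->H
Char 11 ('B'): step: R->4, L=1; B->plug->B->R->B->L->H->refl->F->L'->E->R'->D->plug->D
Char 12 ('D'): step: R->5, L=1; D->plug->D->R->F->L->A->refl->C->L'->D->R'->C->plug->C
Final: ciphertext=BHHHHAHAAHDC, RIGHT=5, LEFT=1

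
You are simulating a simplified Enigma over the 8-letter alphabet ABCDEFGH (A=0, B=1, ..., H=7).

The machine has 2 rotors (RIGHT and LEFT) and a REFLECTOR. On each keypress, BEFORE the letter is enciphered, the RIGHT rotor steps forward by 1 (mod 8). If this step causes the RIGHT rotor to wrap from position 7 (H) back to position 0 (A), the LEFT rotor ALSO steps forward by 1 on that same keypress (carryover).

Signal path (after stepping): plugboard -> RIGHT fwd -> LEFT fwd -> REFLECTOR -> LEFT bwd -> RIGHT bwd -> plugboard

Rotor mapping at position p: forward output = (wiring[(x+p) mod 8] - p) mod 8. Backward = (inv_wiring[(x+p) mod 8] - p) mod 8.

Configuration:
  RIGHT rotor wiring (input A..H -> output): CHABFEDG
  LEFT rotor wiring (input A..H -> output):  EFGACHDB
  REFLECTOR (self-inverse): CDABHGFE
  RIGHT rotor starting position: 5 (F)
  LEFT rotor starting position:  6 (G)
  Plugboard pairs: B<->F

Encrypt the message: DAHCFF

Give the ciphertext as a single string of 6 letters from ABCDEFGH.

Char 1 ('D'): step: R->6, L=6; D->plug->D->R->B->L->D->refl->B->L'->H->R'->G->plug->G
Char 2 ('A'): step: R->7, L=6; A->plug->A->R->H->L->B->refl->D->L'->B->R'->D->plug->D
Char 3 ('H'): step: R->0, L->7 (L advanced); H->plug->H->R->G->L->A->refl->C->L'->A->R'->C->plug->C
Char 4 ('C'): step: R->1, L=7; C->plug->C->R->A->L->C->refl->A->L'->G->R'->A->plug->A
Char 5 ('F'): step: R->2, L=7; F->plug->B->R->H->L->E->refl->H->L'->D->R'->C->plug->C
Char 6 ('F'): step: R->3, L=7; F->plug->B->R->C->L->G->refl->F->L'->B->R'->C->plug->C

Answer: GDCACC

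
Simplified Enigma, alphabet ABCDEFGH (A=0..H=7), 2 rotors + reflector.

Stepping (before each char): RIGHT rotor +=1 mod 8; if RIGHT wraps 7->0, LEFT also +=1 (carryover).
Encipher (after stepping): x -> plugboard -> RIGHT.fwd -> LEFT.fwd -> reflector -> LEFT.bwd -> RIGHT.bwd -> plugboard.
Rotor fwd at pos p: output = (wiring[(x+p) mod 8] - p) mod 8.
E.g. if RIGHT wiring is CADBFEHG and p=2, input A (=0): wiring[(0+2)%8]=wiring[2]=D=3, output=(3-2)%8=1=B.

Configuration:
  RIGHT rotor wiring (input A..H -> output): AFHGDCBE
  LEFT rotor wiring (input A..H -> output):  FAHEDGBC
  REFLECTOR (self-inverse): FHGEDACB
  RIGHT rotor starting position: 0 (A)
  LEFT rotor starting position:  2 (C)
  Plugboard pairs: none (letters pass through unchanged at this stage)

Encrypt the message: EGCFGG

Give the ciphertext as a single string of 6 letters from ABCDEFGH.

Char 1 ('E'): step: R->1, L=2; E->plug->E->R->B->L->C->refl->G->L'->H->R'->H->plug->H
Char 2 ('G'): step: R->2, L=2; G->plug->G->R->G->L->D->refl->E->L'->D->R'->H->plug->H
Char 3 ('C'): step: R->3, L=2; C->plug->C->R->H->L->G->refl->C->L'->B->R'->E->plug->E
Char 4 ('F'): step: R->4, L=2; F->plug->F->R->B->L->C->refl->G->L'->H->R'->A->plug->A
Char 5 ('G'): step: R->5, L=2; G->plug->G->R->B->L->C->refl->G->L'->H->R'->C->plug->C
Char 6 ('G'): step: R->6, L=2; G->plug->G->R->F->L->A->refl->F->L'->A->R'->F->plug->F

Answer: HHEACF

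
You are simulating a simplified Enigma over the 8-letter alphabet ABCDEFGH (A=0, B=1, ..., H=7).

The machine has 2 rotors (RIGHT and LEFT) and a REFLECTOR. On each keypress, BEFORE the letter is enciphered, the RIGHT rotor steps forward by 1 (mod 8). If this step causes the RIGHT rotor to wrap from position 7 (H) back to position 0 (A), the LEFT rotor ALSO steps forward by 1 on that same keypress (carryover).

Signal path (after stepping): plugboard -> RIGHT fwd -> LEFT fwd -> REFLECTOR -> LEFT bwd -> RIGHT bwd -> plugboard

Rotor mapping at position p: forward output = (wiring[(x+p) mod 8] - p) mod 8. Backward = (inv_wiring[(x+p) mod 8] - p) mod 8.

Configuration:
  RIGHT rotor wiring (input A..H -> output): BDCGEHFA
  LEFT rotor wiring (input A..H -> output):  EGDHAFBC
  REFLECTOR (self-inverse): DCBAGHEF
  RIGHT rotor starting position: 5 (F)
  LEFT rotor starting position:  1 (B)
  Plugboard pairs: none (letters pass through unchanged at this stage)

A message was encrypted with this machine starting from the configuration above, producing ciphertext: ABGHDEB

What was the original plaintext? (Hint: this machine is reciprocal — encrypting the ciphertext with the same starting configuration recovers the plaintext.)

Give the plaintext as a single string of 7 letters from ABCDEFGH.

Answer: DCBEEAE

Derivation:
Char 1 ('A'): step: R->6, L=1; A->plug->A->R->H->L->D->refl->A->L'->F->R'->D->plug->D
Char 2 ('B'): step: R->7, L=1; B->plug->B->R->C->L->G->refl->E->L'->E->R'->C->plug->C
Char 3 ('G'): step: R->0, L->2 (L advanced); G->plug->G->R->F->L->A->refl->D->L'->D->R'->B->plug->B
Char 4 ('H'): step: R->1, L=2; H->plug->H->R->A->L->B->refl->C->L'->G->R'->E->plug->E
Char 5 ('D'): step: R->2, L=2; D->plug->D->R->F->L->A->refl->D->L'->D->R'->E->plug->E
Char 6 ('E'): step: R->3, L=2; E->plug->E->R->F->L->A->refl->D->L'->D->R'->A->plug->A
Char 7 ('B'): step: R->4, L=2; B->plug->B->R->D->L->D->refl->A->L'->F->R'->E->plug->E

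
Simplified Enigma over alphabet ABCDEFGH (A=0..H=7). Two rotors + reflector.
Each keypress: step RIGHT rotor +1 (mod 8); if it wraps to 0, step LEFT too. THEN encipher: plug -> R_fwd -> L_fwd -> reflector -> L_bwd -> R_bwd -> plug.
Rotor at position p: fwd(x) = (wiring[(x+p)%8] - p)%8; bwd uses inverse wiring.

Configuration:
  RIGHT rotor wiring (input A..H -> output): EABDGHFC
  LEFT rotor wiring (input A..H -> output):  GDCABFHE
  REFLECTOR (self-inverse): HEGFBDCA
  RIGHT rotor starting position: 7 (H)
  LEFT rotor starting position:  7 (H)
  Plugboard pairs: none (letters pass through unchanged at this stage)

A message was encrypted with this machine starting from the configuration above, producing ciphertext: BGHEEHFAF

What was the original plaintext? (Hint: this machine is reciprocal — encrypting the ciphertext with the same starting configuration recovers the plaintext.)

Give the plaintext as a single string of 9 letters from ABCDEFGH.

Answer: HDECACHHE

Derivation:
Char 1 ('B'): step: R->0, L->0 (L advanced); B->plug->B->R->A->L->G->refl->C->L'->C->R'->H->plug->H
Char 2 ('G'): step: R->1, L=0; G->plug->G->R->B->L->D->refl->F->L'->F->R'->D->plug->D
Char 3 ('H'): step: R->2, L=0; H->plug->H->R->G->L->H->refl->A->L'->D->R'->E->plug->E
Char 4 ('E'): step: R->3, L=0; E->plug->E->R->H->L->E->refl->B->L'->E->R'->C->plug->C
Char 5 ('E'): step: R->4, L=0; E->plug->E->R->A->L->G->refl->C->L'->C->R'->A->plug->A
Char 6 ('H'): step: R->5, L=0; H->plug->H->R->B->L->D->refl->F->L'->F->R'->C->plug->C
Char 7 ('F'): step: R->6, L=0; F->plug->F->R->F->L->F->refl->D->L'->B->R'->H->plug->H
Char 8 ('A'): step: R->7, L=0; A->plug->A->R->D->L->A->refl->H->L'->G->R'->H->plug->H
Char 9 ('F'): step: R->0, L->1 (L advanced); F->plug->F->R->H->L->F->refl->D->L'->G->R'->E->plug->E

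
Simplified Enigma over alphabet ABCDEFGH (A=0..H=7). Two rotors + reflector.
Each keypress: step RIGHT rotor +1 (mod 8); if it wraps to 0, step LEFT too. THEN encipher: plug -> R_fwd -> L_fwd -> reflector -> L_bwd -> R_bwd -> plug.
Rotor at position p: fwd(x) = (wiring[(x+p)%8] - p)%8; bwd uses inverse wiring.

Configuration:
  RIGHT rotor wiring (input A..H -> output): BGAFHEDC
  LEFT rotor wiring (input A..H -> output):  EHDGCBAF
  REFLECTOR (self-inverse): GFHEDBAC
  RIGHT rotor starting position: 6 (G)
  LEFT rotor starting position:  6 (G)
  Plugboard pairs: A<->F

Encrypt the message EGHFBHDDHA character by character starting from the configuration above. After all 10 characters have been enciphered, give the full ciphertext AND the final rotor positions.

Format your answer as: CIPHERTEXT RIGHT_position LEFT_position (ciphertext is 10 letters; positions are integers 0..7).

Char 1 ('E'): step: R->7, L=6; E->plug->E->R->G->L->E->refl->D->L'->H->R'->C->plug->C
Char 2 ('G'): step: R->0, L->7 (L advanced); G->plug->G->R->D->L->E->refl->D->L'->F->R'->D->plug->D
Char 3 ('H'): step: R->1, L=7; H->plug->H->R->A->L->G->refl->A->L'->C->R'->F->plug->A
Char 4 ('F'): step: R->2, L=7; F->plug->A->R->G->L->C->refl->H->L'->E->R'->H->plug->H
Char 5 ('B'): step: R->3, L=7; B->plug->B->R->E->L->H->refl->C->L'->G->R'->F->plug->A
Char 6 ('H'): step: R->4, L=7; H->plug->H->R->B->L->F->refl->B->L'->H->R'->C->plug->C
Char 7 ('D'): step: R->5, L=7; D->plug->D->R->E->L->H->refl->C->L'->G->R'->B->plug->B
Char 8 ('D'): step: R->6, L=7; D->plug->D->R->A->L->G->refl->A->L'->C->R'->E->plug->E
Char 9 ('H'): step: R->7, L=7; H->plug->H->R->E->L->H->refl->C->L'->G->R'->E->plug->E
Char 10 ('A'): step: R->0, L->0 (L advanced); A->plug->F->R->E->L->C->refl->H->L'->B->R'->A->plug->F
Final: ciphertext=CDAHACBEEF, RIGHT=0, LEFT=0

Answer: CDAHACBEEF 0 0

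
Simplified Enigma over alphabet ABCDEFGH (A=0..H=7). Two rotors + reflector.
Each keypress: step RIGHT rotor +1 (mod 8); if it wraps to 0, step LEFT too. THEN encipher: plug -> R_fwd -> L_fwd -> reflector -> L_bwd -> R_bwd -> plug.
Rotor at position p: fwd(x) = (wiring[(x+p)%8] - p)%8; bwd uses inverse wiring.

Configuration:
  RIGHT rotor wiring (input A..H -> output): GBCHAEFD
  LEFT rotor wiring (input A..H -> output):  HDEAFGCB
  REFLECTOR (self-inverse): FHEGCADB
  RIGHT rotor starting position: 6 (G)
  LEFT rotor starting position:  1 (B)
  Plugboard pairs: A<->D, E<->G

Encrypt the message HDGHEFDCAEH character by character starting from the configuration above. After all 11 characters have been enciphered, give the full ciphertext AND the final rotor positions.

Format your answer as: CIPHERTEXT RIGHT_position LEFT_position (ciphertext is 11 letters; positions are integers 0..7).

Char 1 ('H'): step: R->7, L=1; H->plug->H->R->G->L->A->refl->F->L'->E->R'->A->plug->D
Char 2 ('D'): step: R->0, L->2 (L advanced); D->plug->A->R->G->L->F->refl->A->L'->E->R'->F->plug->F
Char 3 ('G'): step: R->1, L=2; G->plug->E->R->D->L->E->refl->C->L'->A->R'->A->plug->D
Char 4 ('H'): step: R->2, L=2; H->plug->H->R->H->L->B->refl->H->L'->F->R'->B->plug->B
Char 5 ('E'): step: R->3, L=2; E->plug->G->R->G->L->F->refl->A->L'->E->R'->A->plug->D
Char 6 ('F'): step: R->4, L=2; F->plug->F->R->F->L->H->refl->B->L'->H->R'->D->plug->A
Char 7 ('D'): step: R->5, L=2; D->plug->A->R->H->L->B->refl->H->L'->F->R'->F->plug->F
Char 8 ('C'): step: R->6, L=2; C->plug->C->R->A->L->C->refl->E->L'->D->R'->D->plug->A
Char 9 ('A'): step: R->7, L=2; A->plug->D->R->D->L->E->refl->C->L'->A->R'->E->plug->G
Char 10 ('E'): step: R->0, L->3 (L advanced); E->plug->G->R->F->L->E->refl->C->L'->B->R'->B->plug->B
Char 11 ('H'): step: R->1, L=3; H->plug->H->R->F->L->E->refl->C->L'->B->R'->B->plug->B
Final: ciphertext=DFDBDAFAGBB, RIGHT=1, LEFT=3

Answer: DFDBDAFAGBB 1 3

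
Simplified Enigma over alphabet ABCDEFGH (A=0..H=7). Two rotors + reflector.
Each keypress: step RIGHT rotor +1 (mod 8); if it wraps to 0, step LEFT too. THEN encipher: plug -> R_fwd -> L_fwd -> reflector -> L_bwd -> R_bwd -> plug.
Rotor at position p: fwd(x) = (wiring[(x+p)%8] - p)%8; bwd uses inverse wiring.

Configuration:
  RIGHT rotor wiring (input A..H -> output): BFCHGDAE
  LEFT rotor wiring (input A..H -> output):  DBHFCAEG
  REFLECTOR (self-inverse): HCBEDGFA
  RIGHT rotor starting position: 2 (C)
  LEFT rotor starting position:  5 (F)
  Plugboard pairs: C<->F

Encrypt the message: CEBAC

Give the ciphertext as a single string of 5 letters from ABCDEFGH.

Char 1 ('C'): step: R->3, L=5; C->plug->F->R->G->L->A->refl->H->L'->B->R'->E->plug->E
Char 2 ('E'): step: R->4, L=5; E->plug->E->R->F->L->C->refl->B->L'->C->R'->A->plug->A
Char 3 ('B'): step: R->5, L=5; B->plug->B->R->D->L->G->refl->F->L'->H->R'->C->plug->F
Char 4 ('A'): step: R->6, L=5; A->plug->A->R->C->L->B->refl->C->L'->F->R'->H->plug->H
Char 5 ('C'): step: R->7, L=5; C->plug->F->R->H->L->F->refl->G->L'->D->R'->D->plug->D

Answer: EAFHD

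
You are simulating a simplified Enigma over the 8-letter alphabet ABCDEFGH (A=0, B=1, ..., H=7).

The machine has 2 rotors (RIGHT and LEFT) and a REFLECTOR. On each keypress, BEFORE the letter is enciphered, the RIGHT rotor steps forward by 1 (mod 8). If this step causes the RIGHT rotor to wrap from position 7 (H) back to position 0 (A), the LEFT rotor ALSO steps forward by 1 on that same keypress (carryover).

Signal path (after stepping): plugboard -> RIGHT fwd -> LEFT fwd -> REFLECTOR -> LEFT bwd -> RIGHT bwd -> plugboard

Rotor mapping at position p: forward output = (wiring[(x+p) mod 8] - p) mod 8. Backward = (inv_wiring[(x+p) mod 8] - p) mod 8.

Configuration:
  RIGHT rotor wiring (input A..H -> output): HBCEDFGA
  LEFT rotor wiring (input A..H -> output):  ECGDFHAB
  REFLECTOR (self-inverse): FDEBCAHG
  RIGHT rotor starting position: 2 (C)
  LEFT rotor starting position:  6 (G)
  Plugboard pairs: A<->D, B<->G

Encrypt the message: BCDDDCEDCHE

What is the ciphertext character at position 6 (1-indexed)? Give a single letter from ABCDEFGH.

Char 1 ('B'): step: R->3, L=6; B->plug->G->R->G->L->H->refl->G->L'->C->R'->C->plug->C
Char 2 ('C'): step: R->4, L=6; C->plug->C->R->C->L->G->refl->H->L'->G->R'->G->plug->B
Char 3 ('D'): step: R->5, L=6; D->plug->A->R->A->L->C->refl->E->L'->D->R'->C->plug->C
Char 4 ('D'): step: R->6, L=6; D->plug->A->R->A->L->C->refl->E->L'->D->R'->D->plug->A
Char 5 ('D'): step: R->7, L=6; D->plug->A->R->B->L->D->refl->B->L'->H->R'->H->plug->H
Char 6 ('C'): step: R->0, L->7 (L advanced); C->plug->C->R->C->L->D->refl->B->L'->H->R'->A->plug->D

D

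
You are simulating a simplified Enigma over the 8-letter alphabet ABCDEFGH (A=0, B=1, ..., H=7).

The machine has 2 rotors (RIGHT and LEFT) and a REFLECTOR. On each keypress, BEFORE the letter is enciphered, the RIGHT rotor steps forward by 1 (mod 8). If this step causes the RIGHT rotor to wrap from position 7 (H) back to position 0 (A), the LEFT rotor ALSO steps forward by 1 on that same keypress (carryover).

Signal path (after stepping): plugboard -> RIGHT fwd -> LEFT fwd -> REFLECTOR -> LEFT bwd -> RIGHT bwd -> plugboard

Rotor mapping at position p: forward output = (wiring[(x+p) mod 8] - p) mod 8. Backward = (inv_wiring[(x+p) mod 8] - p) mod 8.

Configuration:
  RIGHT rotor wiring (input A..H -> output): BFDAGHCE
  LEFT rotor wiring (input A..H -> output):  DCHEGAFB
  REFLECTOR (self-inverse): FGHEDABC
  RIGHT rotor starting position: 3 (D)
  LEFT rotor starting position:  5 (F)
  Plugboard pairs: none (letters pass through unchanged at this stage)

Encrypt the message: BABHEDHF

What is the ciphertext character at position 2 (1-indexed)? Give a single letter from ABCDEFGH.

Char 1 ('B'): step: R->4, L=5; B->plug->B->R->D->L->G->refl->B->L'->H->R'->G->plug->G
Char 2 ('A'): step: R->5, L=5; A->plug->A->R->C->L->E->refl->D->L'->A->R'->E->plug->E

E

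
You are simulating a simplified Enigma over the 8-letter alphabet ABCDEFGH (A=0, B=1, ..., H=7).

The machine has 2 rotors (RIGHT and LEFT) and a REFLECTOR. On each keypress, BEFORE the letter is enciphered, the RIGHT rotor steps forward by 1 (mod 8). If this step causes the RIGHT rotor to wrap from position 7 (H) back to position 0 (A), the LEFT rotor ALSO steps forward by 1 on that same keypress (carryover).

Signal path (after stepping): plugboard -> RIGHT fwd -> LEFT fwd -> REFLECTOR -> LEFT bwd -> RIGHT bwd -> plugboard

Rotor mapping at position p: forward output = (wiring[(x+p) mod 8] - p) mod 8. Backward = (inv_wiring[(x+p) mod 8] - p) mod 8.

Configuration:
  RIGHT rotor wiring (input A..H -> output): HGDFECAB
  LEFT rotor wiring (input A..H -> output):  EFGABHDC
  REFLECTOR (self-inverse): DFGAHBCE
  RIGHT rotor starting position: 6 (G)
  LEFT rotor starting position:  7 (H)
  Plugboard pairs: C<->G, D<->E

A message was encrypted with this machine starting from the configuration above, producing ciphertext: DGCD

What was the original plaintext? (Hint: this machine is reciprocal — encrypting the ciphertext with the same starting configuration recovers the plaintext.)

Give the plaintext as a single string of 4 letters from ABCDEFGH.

Answer: BBAB

Derivation:
Char 1 ('D'): step: R->7, L=7; D->plug->E->R->G->L->A->refl->D->L'->A->R'->B->plug->B
Char 2 ('G'): step: R->0, L->0 (L advanced); G->plug->C->R->D->L->A->refl->D->L'->G->R'->B->plug->B
Char 3 ('C'): step: R->1, L=0; C->plug->G->R->A->L->E->refl->H->L'->F->R'->A->plug->A
Char 4 ('D'): step: R->2, L=0; D->plug->E->R->G->L->D->refl->A->L'->D->R'->B->plug->B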